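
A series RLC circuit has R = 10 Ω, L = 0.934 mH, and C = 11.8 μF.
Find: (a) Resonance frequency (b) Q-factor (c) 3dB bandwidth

Step 1 — Resonance condition Im(Z)=0 gives ω₀ = 1/√(LC).
Step 2 — ω₀ = 1/√(0.000934·1.18e-05) = 9525 rad/s.
Step 3 — f₀ = ω₀/(2π) = 1516 Hz.
Step 4 — Series Q: Q = ω₀L/R = 9525·0.000934/10 = 0.8897.
Step 5 — 3dB bandwidth: Δω = ω₀/Q = 1.071e+04 rad/s; BW = Δω/(2π) = 1704 Hz.

(a) f₀ = 1516 Hz  (b) Q = 0.8897  (c) BW = 1704 Hz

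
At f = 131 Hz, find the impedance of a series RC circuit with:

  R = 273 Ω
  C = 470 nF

Step 1 — Angular frequency: ω = 2π·f = 2π·131 = 823.1 rad/s.
Step 2 — Component impedances:
  R: Z = R = 273 Ω
  C: Z = 1/(jωC) = -j/(ω·C) = 0 - j2585 Ω
Step 3 — Series combination: Z_total = R + C = 273 - j2585 Ω = 2599∠-84.0° Ω.

Z = 273 - j2585 Ω = 2599∠-84.0° Ω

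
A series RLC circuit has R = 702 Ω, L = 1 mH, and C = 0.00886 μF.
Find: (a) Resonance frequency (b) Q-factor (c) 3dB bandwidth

Step 1 — Resonance condition Im(Z)=0 gives ω₀ = 1/√(LC).
Step 2 — ω₀ = 1/√(0.001·8.86e-09) = 3.36e+05 rad/s.
Step 3 — f₀ = ω₀/(2π) = 5.347e+04 Hz.
Step 4 — Series Q: Q = ω₀L/R = 3.36e+05·0.001/702 = 0.4786.
Step 5 — 3dB bandwidth: Δω = ω₀/Q = 7.02e+05 rad/s; BW = Δω/(2π) = 1.117e+05 Hz.

(a) f₀ = 5.347e+04 Hz  (b) Q = 0.4786  (c) BW = 1.117e+05 Hz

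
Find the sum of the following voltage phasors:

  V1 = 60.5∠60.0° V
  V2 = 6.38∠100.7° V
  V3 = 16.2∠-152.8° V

Step 1 — Convert each phasor to rectangular form:
  V1 = 60.5·(cos(60.0°) + j·sin(60.0°)) = 30.25 + j52.39 V
  V2 = 6.38·(cos(100.7°) + j·sin(100.7°)) = -1.185 + j6.269 V
  V3 = 16.2·(cos(-152.8°) + j·sin(-152.8°)) = -14.41 - j7.405 V
Step 2 — Sum components: V_total = 14.66 + j51.26 V.
Step 3 — Convert to polar: |V_total| = 53.31 V, ∠V_total = 74.0°.

V_total = 53.31∠74.0° V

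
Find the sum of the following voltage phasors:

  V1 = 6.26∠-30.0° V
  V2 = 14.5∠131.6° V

Step 1 — Convert each phasor to rectangular form:
  V1 = 6.26·(cos(-30.0°) + j·sin(-30.0°)) = 5.421 - j3.13 V
  V2 = 14.5·(cos(131.6°) + j·sin(131.6°)) = -9.627 + j10.84 V
Step 2 — Sum components: V_total = -4.206 + j7.713 V.
Step 3 — Convert to polar: |V_total| = 8.785 V, ∠V_total = 118.6°.

V_total = 8.785∠118.6° V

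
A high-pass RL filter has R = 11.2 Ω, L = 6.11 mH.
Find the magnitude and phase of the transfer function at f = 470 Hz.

Step 1 — Angular frequency: ω = 2π·470 = 2953 rad/s.
Step 2 — Transfer function: H(jω) = jωL/(R + jωL).
Step 3 — Numerator jωL = j·18.04; denominator R + jωL = 11.2 + j18.04.
Step 4 — H = 0.7219 + j0.4481.
Step 5 — Magnitude: |H| = 0.8496 (-1.4 dB); phase: φ = 31.8°.

|H| = 0.8496 (-1.4 dB), φ = 31.8°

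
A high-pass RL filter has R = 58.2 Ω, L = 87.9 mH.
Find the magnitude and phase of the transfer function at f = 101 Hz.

Step 1 — Angular frequency: ω = 2π·101 = 634.6 rad/s.
Step 2 — Transfer function: H(jω) = jωL/(R + jωL).
Step 3 — Numerator jωL = j·55.78; denominator R + jωL = 58.2 + j55.78.
Step 4 — H = 0.4788 + j0.4995.
Step 5 — Magnitude: |H| = 0.6919 (-3.2 dB); phase: φ = 46.2°.

|H| = 0.6919 (-3.2 dB), φ = 46.2°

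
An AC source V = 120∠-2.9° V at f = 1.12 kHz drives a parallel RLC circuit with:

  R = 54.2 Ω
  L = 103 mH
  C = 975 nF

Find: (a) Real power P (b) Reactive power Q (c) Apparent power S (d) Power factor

Step 1 — Angular frequency: ω = 2π·f = 2π·1120 = 7037 rad/s.
Step 2 — Component impedances:
  R: Z = R = 54.2 Ω
  L: Z = jωL = j·7037·0.103 = 0 + j724.8 Ω
  C: Z = 1/(jωC) = -j/(ω·C) = 0 - j145.7 Ω
Step 3 — Parallel combination: 1/Z_total = 1/R + 1/L + 1/C; Z_total = 49.8 - j14.8 Ω = 51.96∠-16.5° Ω.
Step 4 — Source phasor: V = 120∠-2.9° V = 119.8 - j6.071 V.
Step 5 — Current: I = V / Z = 2.244 + j0.5449 A = 2.31∠13.6° A.
Step 6 — Complex power: S = V·I* = 265.7 - j78.94 VA.
Step 7 — Real power: P = Re(S) = 265.7 W.
Step 8 — Reactive power: Q = Im(S) = -78.94 VAR.
Step 9 — Apparent power: |S| = 277.2 VA.
Step 10 — Power factor: PF = P/|S| = 0.9586 (leading).

(a) P = 265.7 W  (b) Q = -78.94 VAR  (c) S = 277.2 VA  (d) PF = 0.9586 (leading)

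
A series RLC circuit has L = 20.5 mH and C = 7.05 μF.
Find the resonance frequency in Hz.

Step 1 — Resonance condition Im(Z)=0 gives ω₀ = 1/√(LC).
Step 2 — ω₀ = 1/√(0.0205·7.05e-06) = 2630 rad/s.
Step 3 — f₀ = ω₀/(2π) = 418.6 Hz.

f₀ = 418.6 Hz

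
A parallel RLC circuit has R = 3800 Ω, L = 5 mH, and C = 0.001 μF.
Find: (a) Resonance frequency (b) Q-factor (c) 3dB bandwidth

Step 1 — Resonance: ω₀ = 1/√(LC) = 1/√(0.005·1e-09) = 4.472e+05 rad/s.
Step 2 — f₀ = ω₀/(2π) = 7.118e+04 Hz.
Step 3 — Parallel Q: Q = R/(ω₀L) = 3800/(4.472e+05·0.005) = 1.699.
Step 4 — Bandwidth: Δω = ω₀/Q = 2.632e+05 rad/s; BW = Δω/(2π) = 4.188e+04 Hz.

(a) f₀ = 7.118e+04 Hz  (b) Q = 1.699  (c) BW = 4.188e+04 Hz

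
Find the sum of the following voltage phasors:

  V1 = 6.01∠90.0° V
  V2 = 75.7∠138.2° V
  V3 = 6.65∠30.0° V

Step 1 — Convert each phasor to rectangular form:
  V1 = 6.01·(cos(90.0°) + j·sin(90.0°)) = 0 + j6.01 V
  V2 = 75.7·(cos(138.2°) + j·sin(138.2°)) = -56.43 + j50.46 V
  V3 = 6.65·(cos(30.0°) + j·sin(30.0°)) = 5.759 + j3.325 V
Step 2 — Sum components: V_total = -50.67 + j59.79 V.
Step 3 — Convert to polar: |V_total| = 78.38 V, ∠V_total = 130.3°.

V_total = 78.38∠130.3° V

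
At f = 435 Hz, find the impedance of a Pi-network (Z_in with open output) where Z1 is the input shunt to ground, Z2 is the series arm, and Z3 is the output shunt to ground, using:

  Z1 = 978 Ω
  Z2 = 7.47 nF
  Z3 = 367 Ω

Step 1 — Angular frequency: ω = 2π·f = 2π·435 = 2733 rad/s.
Step 2 — Component impedances:
  Z1: Z = R = 978 Ω
  Z2: Z = 1/(jωC) = -j/(ω·C) = 0 - j4.898e+04 Ω
  Z3: Z = R = 367 Ω
Step 3 — With open output, the series arm Z2 and the output shunt Z3 appear in series to ground: Z2 + Z3 = 367 - j4.898e+04 Ω.
Step 4 — Parallel with input shunt Z1: Z_in = Z1 || (Z2 + Z3) = 977.5 - j19.51 Ω = 977.7∠-1.1° Ω.

Z = 977.5 - j19.51 Ω = 977.7∠-1.1° Ω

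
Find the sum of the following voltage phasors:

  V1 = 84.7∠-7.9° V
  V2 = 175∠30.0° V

Step 1 — Convert each phasor to rectangular form:
  V1 = 84.7·(cos(-7.9°) + j·sin(-7.9°)) = 83.9 - j11.64 V
  V2 = 175·(cos(30.0°) + j·sin(30.0°)) = 151.6 + j87.5 V
Step 2 — Sum components: V_total = 235.5 + j75.86 V.
Step 3 — Convert to polar: |V_total| = 247.4 V, ∠V_total = 17.9°.

V_total = 247.4∠17.9° V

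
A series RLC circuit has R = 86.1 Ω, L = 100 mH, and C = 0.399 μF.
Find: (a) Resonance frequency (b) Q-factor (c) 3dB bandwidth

Step 1 — Resonance condition Im(Z)=0 gives ω₀ = 1/√(LC).
Step 2 — ω₀ = 1/√(0.1·3.99e-07) = 5006 rad/s.
Step 3 — f₀ = ω₀/(2π) = 796.8 Hz.
Step 4 — Series Q: Q = ω₀L/R = 5006·0.1/86.1 = 5.814.
Step 5 — 3dB bandwidth: Δω = ω₀/Q = 861 rad/s; BW = Δω/(2π) = 137 Hz.

(a) f₀ = 796.8 Hz  (b) Q = 5.814  (c) BW = 137 Hz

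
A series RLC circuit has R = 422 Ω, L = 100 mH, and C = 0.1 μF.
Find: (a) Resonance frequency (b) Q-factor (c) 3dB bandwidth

Step 1 — Resonance condition Im(Z)=0 gives ω₀ = 1/√(LC).
Step 2 — ω₀ = 1/√(0.1·1e-07) = 1e+04 rad/s.
Step 3 — f₀ = ω₀/(2π) = 1592 Hz.
Step 4 — Series Q: Q = ω₀L/R = 1e+04·0.1/422 = 2.37.
Step 5 — 3dB bandwidth: Δω = ω₀/Q = 4220 rad/s; BW = Δω/(2π) = 671.6 Hz.

(a) f₀ = 1592 Hz  (b) Q = 2.37  (c) BW = 671.6 Hz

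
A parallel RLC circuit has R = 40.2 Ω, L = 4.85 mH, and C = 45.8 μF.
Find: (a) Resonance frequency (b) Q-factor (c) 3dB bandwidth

Step 1 — Resonance: ω₀ = 1/√(LC) = 1/√(0.00485·4.58e-05) = 2122 rad/s.
Step 2 — f₀ = ω₀/(2π) = 337.7 Hz.
Step 3 — Parallel Q: Q = R/(ω₀L) = 40.2/(2122·0.00485) = 3.907.
Step 4 — Bandwidth: Δω = ω₀/Q = 543.1 rad/s; BW = Δω/(2π) = 86.44 Hz.

(a) f₀ = 337.7 Hz  (b) Q = 3.907  (c) BW = 86.44 Hz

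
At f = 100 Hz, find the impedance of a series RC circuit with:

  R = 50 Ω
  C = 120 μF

Step 1 — Angular frequency: ω = 2π·f = 2π·100 = 628.3 rad/s.
Step 2 — Component impedances:
  R: Z = R = 50 Ω
  C: Z = 1/(jωC) = -j/(ω·C) = 0 - j13.26 Ω
Step 3 — Series combination: Z_total = R + C = 50 - j13.26 Ω = 51.73∠-14.9° Ω.

Z = 50 - j13.26 Ω = 51.73∠-14.9° Ω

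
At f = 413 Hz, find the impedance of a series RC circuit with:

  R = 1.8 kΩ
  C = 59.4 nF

Step 1 — Angular frequency: ω = 2π·f = 2π·413 = 2595 rad/s.
Step 2 — Component impedances:
  R: Z = R = 1800 Ω
  C: Z = 1/(jωC) = -j/(ω·C) = 0 - j6488 Ω
Step 3 — Series combination: Z_total = R + C = 1800 - j6488 Ω = 6733∠-74.5° Ω.

Z = 1800 - j6488 Ω = 6733∠-74.5° Ω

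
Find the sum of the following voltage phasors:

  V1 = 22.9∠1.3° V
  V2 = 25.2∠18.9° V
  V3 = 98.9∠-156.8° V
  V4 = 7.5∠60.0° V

Step 1 — Convert each phasor to rectangular form:
  V1 = 22.9·(cos(1.3°) + j·sin(1.3°)) = 22.89 + j0.5195 V
  V2 = 25.2·(cos(18.9°) + j·sin(18.9°)) = 23.84 + j8.163 V
  V3 = 98.9·(cos(-156.8°) + j·sin(-156.8°)) = -90.9 - j38.96 V
  V4 = 7.5·(cos(60.0°) + j·sin(60.0°)) = 3.75 + j6.495 V
Step 2 — Sum components: V_total = -40.42 - j23.78 V.
Step 3 — Convert to polar: |V_total| = 46.9 V, ∠V_total = -149.5°.

V_total = 46.9∠-149.5° V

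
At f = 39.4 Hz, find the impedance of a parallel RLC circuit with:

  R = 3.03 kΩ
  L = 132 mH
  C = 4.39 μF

Step 1 — Angular frequency: ω = 2π·f = 2π·39.4 = 247.6 rad/s.
Step 2 — Component impedances:
  R: Z = R = 3030 Ω
  L: Z = jωL = j·247.6·0.132 = 0 + j32.68 Ω
  C: Z = 1/(jωC) = -j/(ω·C) = 0 - j920.2 Ω
Step 3 — Parallel combination: 1/Z_total = 1/R + 1/L + 1/C; Z_total = 0.3788 + j33.88 Ω = 33.88∠89.4° Ω.

Z = 0.3788 + j33.88 Ω = 33.88∠89.4° Ω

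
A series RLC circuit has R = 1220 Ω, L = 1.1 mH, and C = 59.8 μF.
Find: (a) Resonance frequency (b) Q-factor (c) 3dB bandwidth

Step 1 — Resonance: ω₀ = 1/√(LC) = 1/√(0.0011·5.98e-05) = 3899 rad/s.
Step 2 — f₀ = ω₀/(2π) = 620.5 Hz.
Step 3 — Series Q: Q = ω₀L/R = 3899·0.0011/1220 = 0.003515.
Step 4 — Bandwidth: Δω = ω₀/Q = 1.109e+06 rad/s; BW = Δω/(2π) = 1.765e+05 Hz.

(a) f₀ = 620.5 Hz  (b) Q = 0.003515  (c) BW = 1.765e+05 Hz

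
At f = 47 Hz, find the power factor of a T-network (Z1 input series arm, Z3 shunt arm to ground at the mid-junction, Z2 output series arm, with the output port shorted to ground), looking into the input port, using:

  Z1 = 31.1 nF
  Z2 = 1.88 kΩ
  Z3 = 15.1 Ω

Step 1 — Angular frequency: ω = 2π·f = 2π·47 = 295.3 rad/s.
Step 2 — Component impedances:
  Z1: Z = 1/(jωC) = -j/(ω·C) = 0 - j1.089e+05 Ω
  Z2: Z = R = 1880 Ω
  Z3: Z = R = 15.1 Ω
Step 3 — With the output port shorted to ground, the output series arm Z2 runs from the junction to ground; the shunt arm Z3 also runs from the junction to ground. They appear in parallel: Z3 || Z2 = 14.98 Ω.
Step 4 — Series with input arm Z1: Z_in = Z1 + (Z3 || Z2) = 14.98 - j1.089e+05 Ω = 1.089e+05∠-90.0° Ω.
Step 5 — Power factor: PF = cos(φ) = Re(Z)/|Z| = 14.98/1.089e+05 = 0.0001376.
Step 6 — Type: Im(Z) = -1.089e+05 ⇒ leading (phase φ = -90.0°).

PF = 0.0001376 (leading, φ = -90.0°)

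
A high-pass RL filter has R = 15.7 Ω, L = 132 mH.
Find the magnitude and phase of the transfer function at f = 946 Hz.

Step 1 — Angular frequency: ω = 2π·946 = 5944 rad/s.
Step 2 — Transfer function: H(jω) = jωL/(R + jωL).
Step 3 — Numerator jωL = j·784.6; denominator R + jωL = 15.7 + j784.6.
Step 4 — H = 0.9996 + j0.02.
Step 5 — Magnitude: |H| = 0.9998 (-0.0 dB); phase: φ = 1.1°.

|H| = 0.9998 (-0.0 dB), φ = 1.1°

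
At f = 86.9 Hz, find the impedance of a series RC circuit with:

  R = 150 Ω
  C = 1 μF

Step 1 — Angular frequency: ω = 2π·f = 2π·86.9 = 546 rad/s.
Step 2 — Component impedances:
  R: Z = R = 150 Ω
  C: Z = 1/(jωC) = -j/(ω·C) = 0 - j1831 Ω
Step 3 — Series combination: Z_total = R + C = 150 - j1831 Ω = 1838∠-85.3° Ω.

Z = 150 - j1831 Ω = 1838∠-85.3° Ω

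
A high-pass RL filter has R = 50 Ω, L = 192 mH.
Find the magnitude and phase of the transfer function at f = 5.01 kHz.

Step 1 — Angular frequency: ω = 2π·5010 = 3.148e+04 rad/s.
Step 2 — Transfer function: H(jω) = jωL/(R + jωL).
Step 3 — Numerator jωL = j·6044; denominator R + jωL = 50 + j6044.
Step 4 — H = 0.9999 + j0.008272.
Step 5 — Magnitude: |H| = 1 (-0.0 dB); phase: φ = 0.5°.

|H| = 1 (-0.0 dB), φ = 0.5°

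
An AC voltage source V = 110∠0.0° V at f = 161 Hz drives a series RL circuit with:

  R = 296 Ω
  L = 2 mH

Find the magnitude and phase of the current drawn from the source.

Step 1 — Angular frequency: ω = 2π·f = 2π·161 = 1012 rad/s.
Step 2 — Component impedances:
  R: Z = R = 296 Ω
  L: Z = jωL = j·1012·0.002 = 0 + j2.023 Ω
Step 3 — Series combination: Z_total = R + L = 296 + j2.023 Ω = 296∠0.4° Ω.
Step 4 — Source phasor: V = 110∠0.0° V = 110 V.
Step 5 — Ohm's law: I = V / Z_total = (110) / (296 + j2.023) = 0.3716 - j0.00254 A.
Step 6 — Convert to polar: |I| = 0.3716 A, ∠I = -0.4°.

I = 0.3716∠-0.4° A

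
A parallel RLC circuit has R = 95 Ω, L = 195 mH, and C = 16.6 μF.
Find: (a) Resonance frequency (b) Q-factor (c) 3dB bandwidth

Step 1 — Resonance: ω₀ = 1/√(LC) = 1/√(0.195·1.66e-05) = 555.8 rad/s.
Step 2 — f₀ = ω₀/(2π) = 88.46 Hz.
Step 3 — Parallel Q: Q = R/(ω₀L) = 95/(555.8·0.195) = 0.8765.
Step 4 — Bandwidth: Δω = ω₀/Q = 634.1 rad/s; BW = Δω/(2π) = 100.9 Hz.

(a) f₀ = 88.46 Hz  (b) Q = 0.8765  (c) BW = 100.9 Hz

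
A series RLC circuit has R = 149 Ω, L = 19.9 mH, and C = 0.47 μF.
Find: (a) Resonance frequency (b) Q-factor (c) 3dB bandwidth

Step 1 — Resonance: ω₀ = 1/√(LC) = 1/√(0.0199·4.7e-07) = 1.034e+04 rad/s.
Step 2 — f₀ = ω₀/(2π) = 1646 Hz.
Step 3 — Series Q: Q = ω₀L/R = 1.034e+04·0.0199/149 = 1.381.
Step 4 — Bandwidth: Δω = ω₀/Q = 7487 rad/s; BW = Δω/(2π) = 1192 Hz.

(a) f₀ = 1646 Hz  (b) Q = 1.381  (c) BW = 1192 Hz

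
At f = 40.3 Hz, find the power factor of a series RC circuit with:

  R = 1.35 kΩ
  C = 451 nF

Step 1 — Angular frequency: ω = 2π·f = 2π·40.3 = 253.2 rad/s.
Step 2 — Component impedances:
  R: Z = R = 1350 Ω
  C: Z = 1/(jωC) = -j/(ω·C) = 0 - j8757 Ω
Step 3 — Series combination: Z_total = R + C = 1350 - j8757 Ω = 8860∠-81.2° Ω.
Step 4 — Power factor: PF = cos(φ) = Re(Z)/|Z| = 1350/8860 = 0.1524.
Step 5 — Type: Im(Z) = -8757 ⇒ leading (phase φ = -81.2°).

PF = 0.1524 (leading, φ = -81.2°)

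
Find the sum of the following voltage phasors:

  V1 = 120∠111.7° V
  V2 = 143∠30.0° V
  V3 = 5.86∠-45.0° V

Step 1 — Convert each phasor to rectangular form:
  V1 = 120·(cos(111.7°) + j·sin(111.7°)) = -44.37 + j111.5 V
  V2 = 143·(cos(30.0°) + j·sin(30.0°)) = 123.8 + j71.5 V
  V3 = 5.86·(cos(-45.0°) + j·sin(-45.0°)) = 4.144 - j4.144 V
Step 2 — Sum components: V_total = 83.62 + j178.9 V.
Step 3 — Convert to polar: |V_total| = 197.4 V, ∠V_total = 64.9°.

V_total = 197.4∠64.9° V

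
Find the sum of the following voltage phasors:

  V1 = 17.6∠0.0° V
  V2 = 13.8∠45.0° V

Step 1 — Convert each phasor to rectangular form:
  V1 = 17.6·(cos(0.0°) + j·sin(0.0°)) = 17.6 V
  V2 = 13.8·(cos(45.0°) + j·sin(45.0°)) = 9.758 + j9.758 V
Step 2 — Sum components: V_total = 27.36 + j9.758 V.
Step 3 — Convert to polar: |V_total| = 29.05 V, ∠V_total = 19.6°.

V_total = 29.05∠19.6° V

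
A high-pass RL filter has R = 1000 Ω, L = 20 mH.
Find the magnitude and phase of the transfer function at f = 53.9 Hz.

Step 1 — Angular frequency: ω = 2π·53.9 = 338.7 rad/s.
Step 2 — Transfer function: H(jω) = jωL/(R + jωL).
Step 3 — Numerator jωL = j·6.773; denominator R + jωL = 1000 + j6.773.
Step 4 — H = 4.588e-05 + j0.006773.
Step 5 — Magnitude: |H| = 0.006773 (-43.4 dB); phase: φ = 89.6°.

|H| = 0.006773 (-43.4 dB), φ = 89.6°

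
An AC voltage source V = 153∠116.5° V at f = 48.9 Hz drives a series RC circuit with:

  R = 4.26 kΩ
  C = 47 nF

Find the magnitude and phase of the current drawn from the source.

Step 1 — Angular frequency: ω = 2π·f = 2π·48.9 = 307.2 rad/s.
Step 2 — Component impedances:
  R: Z = R = 4260 Ω
  C: Z = 1/(jωC) = -j/(ω·C) = 0 - j6.925e+04 Ω
Step 3 — Series combination: Z_total = R + C = 4260 - j6.925e+04 Ω = 6.938e+04∠-86.5° Ω.
Step 4 — Source phasor: V = 153∠116.5° V = -68.27 + j136.9 V.
Step 5 — Ohm's law: I = V / Z_total = (-68.27 + j136.9) / (4260 - j6.925e+04) = -0.00203 - j0.0008609 A.
Step 6 — Convert to polar: |I| = 0.002205 A, ∠I = -157.0°.

I = 0.002205∠-157.0° A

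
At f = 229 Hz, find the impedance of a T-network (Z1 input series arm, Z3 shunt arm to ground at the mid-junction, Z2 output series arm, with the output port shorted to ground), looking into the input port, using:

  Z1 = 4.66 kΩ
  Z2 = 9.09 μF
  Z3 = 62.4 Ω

Step 1 — Angular frequency: ω = 2π·f = 2π·229 = 1439 rad/s.
Step 2 — Component impedances:
  Z1: Z = R = 4660 Ω
  Z2: Z = 1/(jωC) = -j/(ω·C) = 0 - j76.46 Ω
  Z3: Z = R = 62.4 Ω
Step 3 — With the output port shorted to ground, the output series arm Z2 runs from the junction to ground; the shunt arm Z3 also runs from the junction to ground. They appear in parallel: Z3 || Z2 = 37.45 - j30.57 Ω.
Step 4 — Series with input arm Z1: Z_in = Z1 + (Z3 || Z2) = 4697 - j30.57 Ω = 4698∠-0.4° Ω.

Z = 4697 - j30.57 Ω = 4698∠-0.4° Ω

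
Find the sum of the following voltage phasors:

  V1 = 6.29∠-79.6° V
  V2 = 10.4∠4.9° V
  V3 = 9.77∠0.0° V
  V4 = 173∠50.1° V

Step 1 — Convert each phasor to rectangular form:
  V1 = 6.29·(cos(-79.6°) + j·sin(-79.6°)) = 1.135 - j6.187 V
  V2 = 10.4·(cos(4.9°) + j·sin(4.9°)) = 10.36 + j0.8883 V
  V3 = 9.77·(cos(0.0°) + j·sin(0.0°)) = 9.77 V
  V4 = 173·(cos(50.1°) + j·sin(50.1°)) = 111 + j132.7 V
Step 2 — Sum components: V_total = 132.2 + j127.4 V.
Step 3 — Convert to polar: |V_total| = 183.6 V, ∠V_total = 43.9°.

V_total = 183.6∠43.9° V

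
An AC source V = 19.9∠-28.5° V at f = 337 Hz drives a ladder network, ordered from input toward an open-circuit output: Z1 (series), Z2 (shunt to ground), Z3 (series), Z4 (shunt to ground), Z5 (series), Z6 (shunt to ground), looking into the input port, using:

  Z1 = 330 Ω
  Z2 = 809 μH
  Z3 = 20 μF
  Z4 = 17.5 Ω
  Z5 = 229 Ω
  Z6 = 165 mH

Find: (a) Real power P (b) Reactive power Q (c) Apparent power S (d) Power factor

Step 1 — Angular frequency: ω = 2π·f = 2π·337 = 2117 rad/s.
Step 2 — Component impedances:
  Z1: Z = R = 330 Ω
  Z2: Z = jωL = j·2117·0.000809 = 0 + j1.713 Ω
  Z3: Z = 1/(jωC) = -j/(ω·C) = 0 - j23.61 Ω
  Z4: Z = R = 17.5 Ω
  Z5: Z = R = 229 Ω
  Z6: Z = jωL = j·2117·0.165 = 0 + j349.4 Ω
Step 3 — Ladder network (open output): work backward from the far end, alternating series and parallel combinations. Z_in = 330.1 + j1.797 Ω = 330.1∠0.3° Ω.
Step 4 — Source phasor: V = 19.9∠-28.5° V = 17.49 - j9.495 V.
Step 5 — Current: I = V / Z = 0.05283 - j0.02906 A = 0.06029∠-28.8° A.
Step 6 — Complex power: S = V·I* = 1.2 + j0.006531 VA.
Step 7 — Real power: P = Re(S) = 1.2 W.
Step 8 — Reactive power: Q = Im(S) = 0.006531 VAR.
Step 9 — Apparent power: |S| = 1.2 VA.
Step 10 — Power factor: PF = P/|S| = 1 (lagging).

(a) P = 1.2 W  (b) Q = 0.006531 VAR  (c) S = 1.2 VA  (d) PF = 1 (lagging)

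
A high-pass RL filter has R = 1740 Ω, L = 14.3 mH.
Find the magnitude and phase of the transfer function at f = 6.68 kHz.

Step 1 — Angular frequency: ω = 2π·6680 = 4.197e+04 rad/s.
Step 2 — Transfer function: H(jω) = jωL/(R + jωL).
Step 3 — Numerator jωL = j·600.2; denominator R + jωL = 1740 + j600.2.
Step 4 — H = 0.1063 + j0.3083.
Step 5 — Magnitude: |H| = 0.3261 (-9.7 dB); phase: φ = 71.0°.

|H| = 0.3261 (-9.7 dB), φ = 71.0°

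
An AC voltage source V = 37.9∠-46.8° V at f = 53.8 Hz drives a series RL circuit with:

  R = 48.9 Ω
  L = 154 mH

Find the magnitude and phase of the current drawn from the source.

Step 1 — Angular frequency: ω = 2π·f = 2π·53.8 = 338 rad/s.
Step 2 — Component impedances:
  R: Z = R = 48.9 Ω
  L: Z = jωL = j·338·0.154 = 0 + j52.06 Ω
Step 3 — Series combination: Z_total = R + L = 48.9 + j52.06 Ω = 71.42∠46.8° Ω.
Step 4 — Source phasor: V = 37.9∠-46.8° V = 25.94 - j27.63 V.
Step 5 — Ohm's law: I = V / Z_total = (25.94 - j27.63) / (48.9 + j52.06) = -0.03324 - j0.5296 A.
Step 6 — Convert to polar: |I| = 0.5306 A, ∠I = -93.6°.

I = 0.5306∠-93.6° A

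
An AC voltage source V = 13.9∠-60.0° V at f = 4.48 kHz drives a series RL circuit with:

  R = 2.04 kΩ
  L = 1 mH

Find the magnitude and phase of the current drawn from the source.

Step 1 — Angular frequency: ω = 2π·f = 2π·4480 = 2.815e+04 rad/s.
Step 2 — Component impedances:
  R: Z = R = 2040 Ω
  L: Z = jωL = j·2.815e+04·0.001 = 0 + j28.15 Ω
Step 3 — Series combination: Z_total = R + L = 2040 + j28.15 Ω = 2040∠0.8° Ω.
Step 4 — Source phasor: V = 13.9∠-60.0° V = 6.95 - j12.04 V.
Step 5 — Ohm's law: I = V / Z_total = (6.95 - j12.04) / (2040 + j28.15) = 0.003325 - j0.005947 A.
Step 6 — Convert to polar: |I| = 0.006813 A, ∠I = -60.8°.

I = 0.006813∠-60.8° A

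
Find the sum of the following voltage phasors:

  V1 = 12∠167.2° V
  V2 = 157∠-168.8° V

Step 1 — Convert each phasor to rectangular form:
  V1 = 12·(cos(167.2°) + j·sin(167.2°)) = -11.7 + j2.659 V
  V2 = 157·(cos(-168.8°) + j·sin(-168.8°)) = -154 - j30.49 V
Step 2 — Sum components: V_total = -165.7 - j27.84 V.
Step 3 — Convert to polar: |V_total| = 168 V, ∠V_total = -170.5°.

V_total = 168∠-170.5° V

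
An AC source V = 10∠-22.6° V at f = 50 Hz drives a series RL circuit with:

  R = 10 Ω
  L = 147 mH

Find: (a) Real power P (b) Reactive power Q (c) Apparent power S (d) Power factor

Step 1 — Angular frequency: ω = 2π·f = 2π·50 = 314.2 rad/s.
Step 2 — Component impedances:
  R: Z = R = 10 Ω
  L: Z = jωL = j·314.2·0.147 = 0 + j46.18 Ω
Step 3 — Series combination: Z_total = R + L = 10 + j46.18 Ω = 47.25∠77.8° Ω.
Step 4 — Source phasor: V = 10∠-22.6° V = 9.232 - j3.843 V.
Step 5 — Current: I = V / Z = -0.03814 - j0.2082 A = 0.2116∠-100.4° A.
Step 6 — Complex power: S = V·I* = 0.4479 + j2.068 VA.
Step 7 — Real power: P = Re(S) = 0.4479 W.
Step 8 — Reactive power: Q = Im(S) = 2.068 VAR.
Step 9 — Apparent power: |S| = 2.116 VA.
Step 10 — Power factor: PF = P/|S| = 0.2116 (lagging).

(a) P = 0.4479 W  (b) Q = 2.068 VAR  (c) S = 2.116 VA  (d) PF = 0.2116 (lagging)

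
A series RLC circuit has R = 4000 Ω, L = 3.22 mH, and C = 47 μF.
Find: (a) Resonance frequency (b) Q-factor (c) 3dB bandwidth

Step 1 — Resonance condition Im(Z)=0 gives ω₀ = 1/√(LC).
Step 2 — ω₀ = 1/√(0.00322·4.7e-05) = 2571 rad/s.
Step 3 — f₀ = ω₀/(2π) = 409.1 Hz.
Step 4 — Series Q: Q = ω₀L/R = 2571·0.00322/4000 = 0.002069.
Step 5 — 3dB bandwidth: Δω = ω₀/Q = 1.242e+06 rad/s; BW = Δω/(2π) = 1.977e+05 Hz.

(a) f₀ = 409.1 Hz  (b) Q = 0.002069  (c) BW = 1.977e+05 Hz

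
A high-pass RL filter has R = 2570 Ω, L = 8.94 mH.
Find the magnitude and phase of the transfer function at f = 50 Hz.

Step 1 — Angular frequency: ω = 2π·50 = 314.2 rad/s.
Step 2 — Transfer function: H(jω) = jωL/(R + jωL).
Step 3 — Numerator jωL = j·2.809; denominator R + jωL = 2570 + j2.809.
Step 4 — H = 1.194e-06 + j0.001093.
Step 5 — Magnitude: |H| = 0.001093 (-59.2 dB); phase: φ = 89.9°.

|H| = 0.001093 (-59.2 dB), φ = 89.9°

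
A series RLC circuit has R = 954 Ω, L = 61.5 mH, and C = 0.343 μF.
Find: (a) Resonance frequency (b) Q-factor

Step 1 — Resonance condition Im(Z)=0 gives ω₀ = 1/√(LC).
Step 2 — ω₀ = 1/√(0.0615·3.43e-07) = 6885 rad/s.
Step 3 — f₀ = ω₀/(2π) = 1096 Hz.
Step 4 — Series Q: Q = ω₀L/R = 6885·0.0615/954 = 0.4439.

(a) f₀ = 1096 Hz  (b) Q = 0.4439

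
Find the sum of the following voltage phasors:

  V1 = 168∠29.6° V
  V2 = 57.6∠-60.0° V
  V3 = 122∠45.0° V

Step 1 — Convert each phasor to rectangular form:
  V1 = 168·(cos(29.6°) + j·sin(29.6°)) = 146.1 + j82.98 V
  V2 = 57.6·(cos(-60.0°) + j·sin(-60.0°)) = 28.8 - j49.88 V
  V3 = 122·(cos(45.0°) + j·sin(45.0°)) = 86.27 + j86.27 V
Step 2 — Sum components: V_total = 261.1 + j119.4 V.
Step 3 — Convert to polar: |V_total| = 287.1 V, ∠V_total = 24.6°.

V_total = 287.1∠24.6° V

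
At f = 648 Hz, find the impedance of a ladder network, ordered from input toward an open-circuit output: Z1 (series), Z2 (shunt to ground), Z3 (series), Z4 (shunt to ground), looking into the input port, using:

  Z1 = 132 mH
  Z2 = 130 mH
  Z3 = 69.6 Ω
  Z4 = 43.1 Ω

Step 1 — Angular frequency: ω = 2π·f = 2π·648 = 4072 rad/s.
Step 2 — Component impedances:
  Z1: Z = jωL = j·4072·0.132 = 0 + j537.4 Ω
  Z2: Z = jωL = j·4072·0.13 = 0 + j529.3 Ω
  Z3: Z = R = 69.6 Ω
  Z4: Z = R = 43.1 Ω
Step 3 — Ladder network (open output): work backward from the far end, alternating series and parallel combinations. Z_in = 107.8 + j560.4 Ω = 570.7∠79.1° Ω.

Z = 107.8 + j560.4 Ω = 570.7∠79.1° Ω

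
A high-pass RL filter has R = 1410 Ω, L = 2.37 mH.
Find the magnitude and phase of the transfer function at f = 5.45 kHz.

Step 1 — Angular frequency: ω = 2π·5450 = 3.424e+04 rad/s.
Step 2 — Transfer function: H(jω) = jωL/(R + jωL).
Step 3 — Numerator jωL = j·81.16; denominator R + jωL = 1410 + j81.16.
Step 4 — H = 0.003302 + j0.05737.
Step 5 — Magnitude: |H| = 0.05746 (-24.8 dB); phase: φ = 86.7°.

|H| = 0.05746 (-24.8 dB), φ = 86.7°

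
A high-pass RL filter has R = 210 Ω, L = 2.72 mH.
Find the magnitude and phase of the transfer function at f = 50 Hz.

Step 1 — Angular frequency: ω = 2π·50 = 314.2 rad/s.
Step 2 — Transfer function: H(jω) = jωL/(R + jωL).
Step 3 — Numerator jωL = j·0.8545; denominator R + jωL = 210 + j0.8545.
Step 4 — H = 1.656e-05 + j0.004069.
Step 5 — Magnitude: |H| = 0.004069 (-47.8 dB); phase: φ = 89.8°.

|H| = 0.004069 (-47.8 dB), φ = 89.8°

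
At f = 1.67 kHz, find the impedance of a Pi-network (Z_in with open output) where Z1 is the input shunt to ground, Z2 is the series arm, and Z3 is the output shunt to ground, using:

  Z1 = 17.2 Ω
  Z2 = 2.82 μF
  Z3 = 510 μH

Step 1 — Angular frequency: ω = 2π·f = 2π·1670 = 1.049e+04 rad/s.
Step 2 — Component impedances:
  Z1: Z = R = 17.2 Ω
  Z2: Z = 1/(jωC) = -j/(ω·C) = 0 - j33.8 Ω
  Z3: Z = jωL = j·1.049e+04·0.00051 = 0 + j5.351 Ω
Step 3 — With open output, the series arm Z2 and the output shunt Z3 appear in series to ground: Z2 + Z3 = 0 - j28.44 Ω.
Step 4 — Parallel with input shunt Z1: Z_in = Z1 || (Z2 + Z3) = 12.59 - j7.616 Ω = 14.72∠-31.2° Ω.

Z = 12.59 - j7.616 Ω = 14.72∠-31.2° Ω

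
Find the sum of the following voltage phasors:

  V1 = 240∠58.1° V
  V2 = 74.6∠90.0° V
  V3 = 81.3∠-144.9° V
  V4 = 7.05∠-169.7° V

Step 1 — Convert each phasor to rectangular form:
  V1 = 240·(cos(58.1°) + j·sin(58.1°)) = 126.8 + j203.8 V
  V2 = 74.6·(cos(90.0°) + j·sin(90.0°)) = 0 + j74.6 V
  V3 = 81.3·(cos(-144.9°) + j·sin(-144.9°)) = -66.52 - j46.75 V
  V4 = 7.05·(cos(-169.7°) + j·sin(-169.7°)) = -6.936 - j1.261 V
Step 2 — Sum components: V_total = 53.37 + j230.3 V.
Step 3 — Convert to polar: |V_total| = 236.4 V, ∠V_total = 77.0°.

V_total = 236.4∠77.0° V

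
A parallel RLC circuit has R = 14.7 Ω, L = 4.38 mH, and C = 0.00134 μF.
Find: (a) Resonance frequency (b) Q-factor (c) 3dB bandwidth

Step 1 — Resonance: ω₀ = 1/√(LC) = 1/√(0.00438·1.34e-09) = 4.128e+05 rad/s.
Step 2 — f₀ = ω₀/(2π) = 6.569e+04 Hz.
Step 3 — Parallel Q: Q = R/(ω₀L) = 14.7/(4.128e+05·0.00438) = 0.008131.
Step 4 — Bandwidth: Δω = ω₀/Q = 5.077e+07 rad/s; BW = Δω/(2π) = 8.08e+06 Hz.

(a) f₀ = 6.569e+04 Hz  (b) Q = 0.008131  (c) BW = 8.08e+06 Hz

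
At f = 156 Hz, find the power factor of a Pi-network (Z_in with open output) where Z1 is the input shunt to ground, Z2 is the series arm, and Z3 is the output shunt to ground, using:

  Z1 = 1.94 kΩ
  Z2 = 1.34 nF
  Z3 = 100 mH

Step 1 — Angular frequency: ω = 2π·f = 2π·156 = 980.2 rad/s.
Step 2 — Component impedances:
  Z1: Z = R = 1940 Ω
  Z2: Z = 1/(jωC) = -j/(ω·C) = 0 - j7.614e+05 Ω
  Z3: Z = jωL = j·980.2·0.1 = 0 + j98.02 Ω
Step 3 — With open output, the series arm Z2 and the output shunt Z3 appear in series to ground: Z2 + Z3 = 0 - j7.613e+05 Ω.
Step 4 — Parallel with input shunt Z1: Z_in = Z1 || (Z2 + Z3) = 1940 - j4.944 Ω = 1940∠-0.1° Ω.
Step 5 — Power factor: PF = cos(φ) = Re(Z)/|Z| = 1940/1940 = 1.
Step 6 — Type: Im(Z) = -4.944 ⇒ leading (phase φ = -0.1°).

PF = 1 (leading, φ = -0.1°)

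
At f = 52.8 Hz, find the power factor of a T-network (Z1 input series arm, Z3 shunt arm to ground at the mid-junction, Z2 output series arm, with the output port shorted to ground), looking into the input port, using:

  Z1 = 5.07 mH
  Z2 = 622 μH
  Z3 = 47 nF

Step 1 — Angular frequency: ω = 2π·f = 2π·52.8 = 331.8 rad/s.
Step 2 — Component impedances:
  Z1: Z = jωL = j·331.8·0.00507 = 0 + j1.682 Ω
  Z2: Z = jωL = j·331.8·0.000622 = 0 + j0.2063 Ω
  Z3: Z = 1/(jωC) = -j/(ω·C) = 0 - j6.413e+04 Ω
Step 3 — With the output port shorted to ground, the output series arm Z2 runs from the junction to ground; the shunt arm Z3 also runs from the junction to ground. They appear in parallel: Z3 || Z2 = 0 + j0.2064 Ω.
Step 4 — Series with input arm Z1: Z_in = Z1 + (Z3 || Z2) = 0 + j1.888 Ω = 1.888∠90.0° Ω.
Step 5 — Power factor: PF = cos(φ) = Re(Z)/|Z| = 0/1.888 = 0.
Step 6 — Type: Im(Z) = 1.888 ⇒ lagging (phase φ = 90.0°).

PF = 0 (lagging, φ = 90.0°)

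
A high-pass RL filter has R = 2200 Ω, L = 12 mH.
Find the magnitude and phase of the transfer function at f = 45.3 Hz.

Step 1 — Angular frequency: ω = 2π·45.3 = 284.6 rad/s.
Step 2 — Transfer function: H(jω) = jωL/(R + jωL).
Step 3 — Numerator jωL = j·3.416; denominator R + jωL = 2200 + j3.416.
Step 4 — H = 2.41e-06 + j0.001553.
Step 5 — Magnitude: |H| = 0.001553 (-56.2 dB); phase: φ = 89.9°.

|H| = 0.001553 (-56.2 dB), φ = 89.9°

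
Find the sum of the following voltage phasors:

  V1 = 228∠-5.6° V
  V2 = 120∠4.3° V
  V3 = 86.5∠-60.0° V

Step 1 — Convert each phasor to rectangular form:
  V1 = 228·(cos(-5.6°) + j·sin(-5.6°)) = 226.9 - j22.25 V
  V2 = 120·(cos(4.3°) + j·sin(4.3°)) = 119.7 + j8.997 V
  V3 = 86.5·(cos(-60.0°) + j·sin(-60.0°)) = 43.25 - j74.91 V
Step 2 — Sum components: V_total = 389.8 - j88.16 V.
Step 3 — Convert to polar: |V_total| = 399.7 V, ∠V_total = -12.7°.

V_total = 399.7∠-12.7° V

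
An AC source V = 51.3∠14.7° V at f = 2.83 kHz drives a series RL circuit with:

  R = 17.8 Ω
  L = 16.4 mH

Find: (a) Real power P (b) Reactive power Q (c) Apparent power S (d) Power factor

Step 1 — Angular frequency: ω = 2π·f = 2π·2830 = 1.778e+04 rad/s.
Step 2 — Component impedances:
  R: Z = R = 17.8 Ω
  L: Z = jωL = j·1.778e+04·0.0164 = 0 + j291.6 Ω
Step 3 — Series combination: Z_total = R + L = 17.8 + j291.6 Ω = 292.2∠86.5° Ω.
Step 4 — Source phasor: V = 51.3∠14.7° V = 49.62 + j13.02 V.
Step 5 — Current: I = V / Z = 0.05482 - j0.1668 A = 0.1756∠-71.8° A.
Step 6 — Complex power: S = V·I* = 0.5488 + j8.991 VA.
Step 7 — Real power: P = Re(S) = 0.5488 W.
Step 8 — Reactive power: Q = Im(S) = 8.991 VAR.
Step 9 — Apparent power: |S| = 9.008 VA.
Step 10 — Power factor: PF = P/|S| = 0.06093 (lagging).

(a) P = 0.5488 W  (b) Q = 8.991 VAR  (c) S = 9.008 VA  (d) PF = 0.06093 (lagging)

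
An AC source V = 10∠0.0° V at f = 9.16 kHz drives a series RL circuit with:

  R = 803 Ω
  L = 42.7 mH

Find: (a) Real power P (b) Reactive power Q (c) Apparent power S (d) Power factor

Step 1 — Angular frequency: ω = 2π·f = 2π·9160 = 5.755e+04 rad/s.
Step 2 — Component impedances:
  R: Z = R = 803 Ω
  L: Z = jωL = j·5.755e+04·0.0427 = 0 + j2458 Ω
Step 3 — Series combination: Z_total = R + L = 803 + j2458 Ω = 2585∠71.9° Ω.
Step 4 — Source phasor: V = 10∠0.0° V = 10 V.
Step 5 — Current: I = V / Z = 0.001201 - j0.003677 A = 0.003868∠-71.9° A.
Step 6 — Complex power: S = V·I* = 0.01201 + j0.03677 VA.
Step 7 — Real power: P = Re(S) = 0.01201 W.
Step 8 — Reactive power: Q = Im(S) = 0.03677 VAR.
Step 9 — Apparent power: |S| = 0.03868 VA.
Step 10 — Power factor: PF = P/|S| = 0.3106 (lagging).

(a) P = 0.01201 W  (b) Q = 0.03677 VAR  (c) S = 0.03868 VA  (d) PF = 0.3106 (lagging)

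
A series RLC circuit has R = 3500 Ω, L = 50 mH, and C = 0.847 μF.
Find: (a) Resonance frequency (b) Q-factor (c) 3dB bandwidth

Step 1 — Resonance: ω₀ = 1/√(LC) = 1/√(0.05·8.47e-07) = 4859 rad/s.
Step 2 — f₀ = ω₀/(2π) = 773.4 Hz.
Step 3 — Series Q: Q = ω₀L/R = 4859·0.05/3500 = 0.06942.
Step 4 — Bandwidth: Δω = ω₀/Q = 7e+04 rad/s; BW = Δω/(2π) = 1.114e+04 Hz.

(a) f₀ = 773.4 Hz  (b) Q = 0.06942  (c) BW = 1.114e+04 Hz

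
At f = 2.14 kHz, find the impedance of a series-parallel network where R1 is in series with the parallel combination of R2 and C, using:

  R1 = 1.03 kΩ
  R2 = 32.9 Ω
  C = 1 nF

Step 1 — Angular frequency: ω = 2π·f = 2π·2140 = 1.345e+04 rad/s.
Step 2 — Component impedances:
  R1: Z = R = 1030 Ω
  R2: Z = R = 32.9 Ω
  C: Z = 1/(jωC) = -j/(ω·C) = 0 - j7.437e+04 Ω
Step 3 — Parallel branch: R2 || C = 1/(1/R2 + 1/C) = 32.9 - j0.01455 Ω.
Step 4 — Series with R1: Z_total = R1 + (R2 || C) = 1063 - j0.01455 Ω = 1063∠-0.0° Ω.

Z = 1063 - j0.01455 Ω = 1063∠-0.0° Ω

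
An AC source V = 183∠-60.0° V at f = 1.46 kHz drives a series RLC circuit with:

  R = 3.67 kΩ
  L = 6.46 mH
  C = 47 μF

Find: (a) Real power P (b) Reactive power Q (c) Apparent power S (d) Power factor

Step 1 — Angular frequency: ω = 2π·f = 2π·1460 = 9173 rad/s.
Step 2 — Component impedances:
  R: Z = R = 3670 Ω
  L: Z = jωL = j·9173·0.00646 = 0 + j59.26 Ω
  C: Z = 1/(jωC) = -j/(ω·C) = 0 - j2.319 Ω
Step 3 — Series combination: Z_total = R + L + C = 3670 + j56.94 Ω = 3670∠0.9° Ω.
Step 4 — Source phasor: V = 183∠-60.0° V = 91.5 - j158.5 V.
Step 5 — Current: I = V / Z = 0.02426 - j0.04356 A = 0.04986∠-60.9° A.
Step 6 — Complex power: S = V·I* = 9.123 + j0.1415 VA.
Step 7 — Real power: P = Re(S) = 9.123 W.
Step 8 — Reactive power: Q = Im(S) = 0.1415 VAR.
Step 9 — Apparent power: |S| = 9.124 VA.
Step 10 — Power factor: PF = P/|S| = 0.9999 (lagging).

(a) P = 9.123 W  (b) Q = 0.1415 VAR  (c) S = 9.124 VA  (d) PF = 0.9999 (lagging)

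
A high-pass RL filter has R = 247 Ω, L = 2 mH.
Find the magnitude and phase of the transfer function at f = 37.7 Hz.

Step 1 — Angular frequency: ω = 2π·37.7 = 236.9 rad/s.
Step 2 — Transfer function: H(jω) = jωL/(R + jωL).
Step 3 — Numerator jωL = j·0.4738; denominator R + jωL = 247 + j0.4738.
Step 4 — H = 3.679e-06 + j0.001918.
Step 5 — Magnitude: |H| = 0.001918 (-54.3 dB); phase: φ = 89.9°.

|H| = 0.001918 (-54.3 dB), φ = 89.9°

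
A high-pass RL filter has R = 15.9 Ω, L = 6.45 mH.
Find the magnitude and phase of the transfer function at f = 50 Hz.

Step 1 — Angular frequency: ω = 2π·50 = 314.2 rad/s.
Step 2 — Transfer function: H(jω) = jωL/(R + jωL).
Step 3 — Numerator jωL = j·2.026; denominator R + jωL = 15.9 + j2.026.
Step 4 — H = 0.01598 + j0.1254.
Step 5 — Magnitude: |H| = 0.1264 (-18.0 dB); phase: φ = 82.7°.

|H| = 0.1264 (-18.0 dB), φ = 82.7°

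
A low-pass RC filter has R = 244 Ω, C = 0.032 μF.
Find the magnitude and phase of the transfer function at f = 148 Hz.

Step 1 — Angular frequency: ω = 2π·148 = 929.9 rad/s.
Step 2 — Transfer function: H(jω) = 1/(1 + jωRC).
Step 3 — Denominator: 1 + jωRC = 1 + j·929.9·244·3.2e-08 = 1 + j0.007261.
Step 4 — H = 0.9999 - j0.00726.
Step 5 — Magnitude: |H| = 1 (-0.0 dB); phase: φ = -0.4°.

|H| = 1 (-0.0 dB), φ = -0.4°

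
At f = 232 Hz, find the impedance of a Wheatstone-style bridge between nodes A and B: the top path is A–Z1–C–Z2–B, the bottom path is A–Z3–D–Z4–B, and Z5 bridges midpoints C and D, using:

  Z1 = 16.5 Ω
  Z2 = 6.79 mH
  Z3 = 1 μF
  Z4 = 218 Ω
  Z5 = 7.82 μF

Step 1 — Angular frequency: ω = 2π·f = 2π·232 = 1458 rad/s.
Step 2 — Component impedances:
  Z1: Z = R = 16.5 Ω
  Z2: Z = jωL = j·1458·0.00679 = 0 + j9.898 Ω
  Z3: Z = 1/(jωC) = -j/(ω·C) = 0 - j686 Ω
  Z4: Z = R = 218 Ω
  Z5: Z = 1/(jωC) = -j/(ω·C) = 0 - j87.73 Ω
Step 3 — Bridge requires nodal analysis (the Z5 bridge couples midpoints C and D, so the two paths cannot be reduced to a simple series/parallel combination). Setting node B to ground and injecting 1 A at node A, the 3-node admittance system at A, C, D solves to V_A = Z_AB = 16.93 + j9.514 Ω = 19.42∠29.3° Ω.

Z = 16.93 + j9.514 Ω = 19.42∠29.3° Ω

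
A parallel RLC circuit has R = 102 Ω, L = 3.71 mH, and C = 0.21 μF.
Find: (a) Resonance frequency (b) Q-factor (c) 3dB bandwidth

Step 1 — Resonance: ω₀ = 1/√(LC) = 1/√(0.00371·2.1e-07) = 3.583e+04 rad/s.
Step 2 — f₀ = ω₀/(2π) = 5702 Hz.
Step 3 — Parallel Q: Q = R/(ω₀L) = 102/(3.583e+04·0.00371) = 0.7674.
Step 4 — Bandwidth: Δω = ω₀/Q = 4.669e+04 rad/s; BW = Δω/(2π) = 7430 Hz.

(a) f₀ = 5702 Hz  (b) Q = 0.7674  (c) BW = 7430 Hz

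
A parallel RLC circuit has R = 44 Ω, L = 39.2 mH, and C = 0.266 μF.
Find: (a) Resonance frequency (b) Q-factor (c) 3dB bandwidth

Step 1 — Resonance: ω₀ = 1/√(LC) = 1/√(0.0392·2.66e-07) = 9793 rad/s.
Step 2 — f₀ = ω₀/(2π) = 1559 Hz.
Step 3 — Parallel Q: Q = R/(ω₀L) = 44/(9793·0.0392) = 0.1146.
Step 4 — Bandwidth: Δω = ω₀/Q = 8.544e+04 rad/s; BW = Δω/(2π) = 1.36e+04 Hz.

(a) f₀ = 1559 Hz  (b) Q = 0.1146  (c) BW = 1.36e+04 Hz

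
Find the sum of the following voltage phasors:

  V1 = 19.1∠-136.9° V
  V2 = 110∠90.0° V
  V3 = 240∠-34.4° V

Step 1 — Convert each phasor to rectangular form:
  V1 = 19.1·(cos(-136.9°) + j·sin(-136.9°)) = -13.95 - j13.05 V
  V2 = 110·(cos(90.0°) + j·sin(90.0°)) = 0 + j110 V
  V3 = 240·(cos(-34.4°) + j·sin(-34.4°)) = 198 - j135.6 V
Step 2 — Sum components: V_total = 184.1 - j38.64 V.
Step 3 — Convert to polar: |V_total| = 188.1 V, ∠V_total = -11.9°.

V_total = 188.1∠-11.9° V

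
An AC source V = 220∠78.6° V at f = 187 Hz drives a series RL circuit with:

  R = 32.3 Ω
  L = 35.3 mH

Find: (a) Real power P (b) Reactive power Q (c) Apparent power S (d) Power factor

Step 1 — Angular frequency: ω = 2π·f = 2π·187 = 1175 rad/s.
Step 2 — Component impedances:
  R: Z = R = 32.3 Ω
  L: Z = jωL = j·1175·0.0353 = 0 + j41.48 Ω
Step 3 — Series combination: Z_total = R + L = 32.3 + j41.48 Ω = 52.57∠52.1° Ω.
Step 4 — Source phasor: V = 220∠78.6° V = 43.48 + j215.7 V.
Step 5 — Current: I = V / Z = 3.745 + j1.868 A = 4.185∠26.5° A.
Step 6 — Complex power: S = V·I* = 565.7 + j726.4 VA.
Step 7 — Real power: P = Re(S) = 565.7 W.
Step 8 — Reactive power: Q = Im(S) = 726.4 VAR.
Step 9 — Apparent power: |S| = 920.7 VA.
Step 10 — Power factor: PF = P/|S| = 0.6144 (lagging).

(a) P = 565.7 W  (b) Q = 726.4 VAR  (c) S = 920.7 VA  (d) PF = 0.6144 (lagging)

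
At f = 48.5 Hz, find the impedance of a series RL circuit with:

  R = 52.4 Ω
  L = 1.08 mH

Step 1 — Angular frequency: ω = 2π·f = 2π·48.5 = 304.7 rad/s.
Step 2 — Component impedances:
  R: Z = R = 52.4 Ω
  L: Z = jωL = j·304.7·0.00108 = 0 + j0.3291 Ω
Step 3 — Series combination: Z_total = R + L = 52.4 + j0.3291 Ω = 52.4∠0.4° Ω.

Z = 52.4 + j0.3291 Ω = 52.4∠0.4° Ω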